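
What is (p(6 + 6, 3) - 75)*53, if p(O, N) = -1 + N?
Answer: -3869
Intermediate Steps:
(p(6 + 6, 3) - 75)*53 = ((-1 + 3) - 75)*53 = (2 - 75)*53 = -73*53 = -3869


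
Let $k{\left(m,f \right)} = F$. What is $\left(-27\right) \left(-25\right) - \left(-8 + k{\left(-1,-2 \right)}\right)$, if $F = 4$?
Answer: $679$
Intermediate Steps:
$k{\left(m,f \right)} = 4$
$\left(-27\right) \left(-25\right) - \left(-8 + k{\left(-1,-2 \right)}\right) = \left(-27\right) \left(-25\right) + \left(8 - 4\right) = 675 + \left(8 - 4\right) = 675 + 4 = 679$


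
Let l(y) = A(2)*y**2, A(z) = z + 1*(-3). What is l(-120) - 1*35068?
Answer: -49468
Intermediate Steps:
A(z) = -3 + z (A(z) = z - 3 = -3 + z)
l(y) = -y**2 (l(y) = (-3 + 2)*y**2 = -y**2)
l(-120) - 1*35068 = -1*(-120)**2 - 1*35068 = -1*14400 - 35068 = -14400 - 35068 = -49468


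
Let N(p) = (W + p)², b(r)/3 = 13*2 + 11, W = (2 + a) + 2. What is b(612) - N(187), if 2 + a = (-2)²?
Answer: -37138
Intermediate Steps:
a = 2 (a = -2 + (-2)² = -2 + 4 = 2)
W = 6 (W = (2 + 2) + 2 = 4 + 2 = 6)
b(r) = 111 (b(r) = 3*(13*2 + 11) = 3*(26 + 11) = 3*37 = 111)
N(p) = (6 + p)²
b(612) - N(187) = 111 - (6 + 187)² = 111 - 1*193² = 111 - 1*37249 = 111 - 37249 = -37138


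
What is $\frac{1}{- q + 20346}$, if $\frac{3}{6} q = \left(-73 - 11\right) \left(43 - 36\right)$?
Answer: $\frac{1}{21522} \approx 4.6464 \cdot 10^{-5}$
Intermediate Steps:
$q = -1176$ ($q = 2 \left(-73 - 11\right) \left(43 - 36\right) = 2 \left(-73 - 11\right) 7 = 2 \left(\left(-84\right) 7\right) = 2 \left(-588\right) = -1176$)
$\frac{1}{- q + 20346} = \frac{1}{\left(-1\right) \left(-1176\right) + 20346} = \frac{1}{1176 + 20346} = \frac{1}{21522}$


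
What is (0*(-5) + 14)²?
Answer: 196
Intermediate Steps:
(0*(-5) + 14)² = (0 + 14)² = 14² = 196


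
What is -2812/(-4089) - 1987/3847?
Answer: 2692921/15730383 ≈ 0.17119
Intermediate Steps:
-2812/(-4089) - 1987/3847 = -2812*(-1/4089) - 1987*1/3847 = 2812/4089 - 1987/3847 = 2692921/15730383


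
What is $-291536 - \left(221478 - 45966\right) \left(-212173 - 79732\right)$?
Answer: $51232538824$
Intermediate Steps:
$-291536 - \left(221478 - 45966\right) \left(-212173 - 79732\right) = -291536 - 175512 \left(-291905\right) = -291536 - -51232830360 = -291536 + 51232830360 = 51232538824$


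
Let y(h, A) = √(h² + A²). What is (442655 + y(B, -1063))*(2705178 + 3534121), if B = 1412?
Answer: 2761856898845 + 6239299*√3123713 ≈ 2.7729e+12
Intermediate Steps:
y(h, A) = √(A² + h²)
(442655 + y(B, -1063))*(2705178 + 3534121) = (442655 + √((-1063)² + 1412²))*(2705178 + 3534121) = (442655 + √(1129969 + 1993744))*6239299 = (442655 + √3123713)*6239299 = 2761856898845 + 6239299*√3123713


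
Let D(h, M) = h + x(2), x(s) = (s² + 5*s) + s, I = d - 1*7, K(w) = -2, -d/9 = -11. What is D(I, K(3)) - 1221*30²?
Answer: -1098792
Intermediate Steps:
d = 99 (d = -9*(-11) = 99)
I = 92 (I = 99 - 1*7 = 99 - 7 = 92)
x(s) = s² + 6*s
D(h, M) = 16 + h (D(h, M) = h + 2*(6 + 2) = h + 2*8 = h + 16 = 16 + h)
D(I, K(3)) - 1221*30² = (16 + 92) - 1221*30² = 108 - 1221*900 = 108 - 1098900 = -1098792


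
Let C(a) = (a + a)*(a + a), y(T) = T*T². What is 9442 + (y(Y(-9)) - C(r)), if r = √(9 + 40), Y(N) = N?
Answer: 8517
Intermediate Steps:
y(T) = T³
r = 7 (r = √49 = 7)
C(a) = 4*a² (C(a) = (2*a)*(2*a) = 4*a²)
9442 + (y(Y(-9)) - C(r)) = 9442 + ((-9)³ - 4*7²) = 9442 + (-729 - 4*49) = 9442 + (-729 - 1*196) = 9442 + (-729 - 196) = 9442 - 925 = 8517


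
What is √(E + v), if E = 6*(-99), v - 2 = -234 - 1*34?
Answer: 2*I*√215 ≈ 29.326*I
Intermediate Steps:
v = -266 (v = 2 + (-234 - 1*34) = 2 + (-234 - 34) = 2 - 268 = -266)
E = -594
√(E + v) = √(-594 - 266) = √(-860) = 2*I*√215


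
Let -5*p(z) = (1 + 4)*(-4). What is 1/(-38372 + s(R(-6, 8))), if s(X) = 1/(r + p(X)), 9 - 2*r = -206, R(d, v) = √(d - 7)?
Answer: -223/8556954 ≈ -2.6061e-5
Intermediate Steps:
p(z) = 4 (p(z) = -(1 + 4)*(-4)/5 = -(-4) = -⅕*(-20) = 4)
R(d, v) = √(-7 + d)
r = 215/2 (r = 9/2 - ½*(-206) = 9/2 + 103 = 215/2 ≈ 107.50)
s(X) = 2/223 (s(X) = 1/(215/2 + 4) = 1/(223/2) = 2/223)
1/(-38372 + s(R(-6, 8))) = 1/(-38372 + 2/223) = 1/(-8556954/223) = -223/8556954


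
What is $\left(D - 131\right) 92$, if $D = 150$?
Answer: $1748$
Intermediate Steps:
$\left(D - 131\right) 92 = \left(150 - 131\right) 92 = 19 \cdot 92 = 1748$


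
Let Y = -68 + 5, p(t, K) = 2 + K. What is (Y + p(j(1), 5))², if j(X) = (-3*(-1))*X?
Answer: 3136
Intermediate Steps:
j(X) = 3*X
Y = -63
(Y + p(j(1), 5))² = (-63 + (2 + 5))² = (-63 + 7)² = (-56)² = 3136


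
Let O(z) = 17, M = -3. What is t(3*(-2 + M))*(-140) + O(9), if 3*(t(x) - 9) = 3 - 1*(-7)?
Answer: -5129/3 ≈ -1709.7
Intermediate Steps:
t(x) = 37/3 (t(x) = 9 + (3 - 1*(-7))/3 = 9 + (3 + 7)/3 = 9 + (⅓)*10 = 9 + 10/3 = 37/3)
t(3*(-2 + M))*(-140) + O(9) = (37/3)*(-140) + 17 = -5180/3 + 17 = -5129/3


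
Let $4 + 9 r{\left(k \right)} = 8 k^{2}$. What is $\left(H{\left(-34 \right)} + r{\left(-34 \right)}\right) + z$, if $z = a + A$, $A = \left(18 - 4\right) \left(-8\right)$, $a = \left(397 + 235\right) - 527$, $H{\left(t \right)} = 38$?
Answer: $\frac{9523}{9} \approx 1058.1$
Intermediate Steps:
$a = 105$ ($a = 632 - 527 = 105$)
$r{\left(k \right)} = - \frac{4}{9} + \frac{8 k^{2}}{9}$
$A = -112$ ($A = 14 \left(-8\right) = -112$)
$z = -7$ ($z = 105 - 112 = -7$)
$\left(H{\left(-34 \right)} + r{\left(-34 \right)}\right) + z = \left(38 - \left(\frac{4}{9} - \frac{8 \left(-34\right)^{2}}{9}\right)\right) - 7 = \left(38 + \left(- \frac{4}{9} + \frac{8}{9} \cdot 1156\right)\right) - 7 = \left(38 + \left(- \frac{4}{9} + \frac{9248}{9}\right)\right) - 7 = \left(38 + \frac{9244}{9}\right) - 7 = \frac{9586}{9} - 7 = \frac{9523}{9}$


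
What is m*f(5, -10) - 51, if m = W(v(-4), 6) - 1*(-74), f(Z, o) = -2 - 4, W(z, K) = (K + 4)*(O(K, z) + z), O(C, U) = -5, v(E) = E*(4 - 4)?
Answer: -195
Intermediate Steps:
v(E) = 0 (v(E) = E*0 = 0)
W(z, K) = (-5 + z)*(4 + K) (W(z, K) = (K + 4)*(-5 + z) = (4 + K)*(-5 + z) = (-5 + z)*(4 + K))
f(Z, o) = -6
m = 24 (m = (-20 - 5*6 + 4*0 + 6*0) - 1*(-74) = (-20 - 30 + 0 + 0) + 74 = -50 + 74 = 24)
m*f(5, -10) - 51 = 24*(-6) - 51 = -144 - 51 = -195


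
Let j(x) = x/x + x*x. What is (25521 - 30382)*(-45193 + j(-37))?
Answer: 213023603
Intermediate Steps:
j(x) = 1 + x²
(25521 - 30382)*(-45193 + j(-37)) = (25521 - 30382)*(-45193 + (1 + (-37)²)) = -4861*(-45193 + (1 + 1369)) = -4861*(-45193 + 1370) = -4861*(-43823) = 213023603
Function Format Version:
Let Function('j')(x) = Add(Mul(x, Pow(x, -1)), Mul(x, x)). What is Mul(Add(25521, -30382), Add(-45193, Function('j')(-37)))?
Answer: 213023603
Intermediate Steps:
Function('j')(x) = Add(1, Pow(x, 2))
Mul(Add(25521, -30382), Add(-45193, Function('j')(-37))) = Mul(Add(25521, -30382), Add(-45193, Add(1, Pow(-37, 2)))) = Mul(-4861, Add(-45193, Add(1, 1369))) = Mul(-4861, Add(-45193, 1370)) = Mul(-4861, -43823) = 213023603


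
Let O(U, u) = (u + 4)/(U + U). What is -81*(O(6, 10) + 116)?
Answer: -18981/2 ≈ -9490.5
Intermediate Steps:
O(U, u) = (4 + u)/(2*U) (O(U, u) = (4 + u)/((2*U)) = (4 + u)*(1/(2*U)) = (4 + u)/(2*U))
-81*(O(6, 10) + 116) = -81*((½)*(4 + 10)/6 + 116) = -81*((½)*(⅙)*14 + 116) = -81*(7/6 + 116) = -81*703/6 = -18981/2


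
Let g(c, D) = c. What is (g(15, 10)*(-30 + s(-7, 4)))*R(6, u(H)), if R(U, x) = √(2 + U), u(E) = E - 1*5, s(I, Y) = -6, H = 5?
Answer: -1080*√2 ≈ -1527.4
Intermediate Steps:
u(E) = -5 + E (u(E) = E - 5 = -5 + E)
(g(15, 10)*(-30 + s(-7, 4)))*R(6, u(H)) = (15*(-30 - 6))*√(2 + 6) = (15*(-36))*√8 = -1080*√2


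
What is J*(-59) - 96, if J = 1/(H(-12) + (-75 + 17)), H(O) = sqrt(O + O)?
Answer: -160913/1694 + 59*I*sqrt(6)/1694 ≈ -94.99 + 0.085313*I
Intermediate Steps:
H(O) = sqrt(2)*sqrt(O) (H(O) = sqrt(2*O) = sqrt(2)*sqrt(O))
J = 1/(-58 + 2*I*sqrt(6)) (J = 1/(sqrt(2)*sqrt(-12) + (-75 + 17)) = 1/(sqrt(2)*(2*I*sqrt(3)) - 58) = 1/(2*I*sqrt(6) - 58) = 1/(-58 + 2*I*sqrt(6)) ≈ -0.017119 - 0.001446*I)
J*(-59) - 96 = (-29/1694 - I*sqrt(6)/1694)*(-59) - 96 = (1711/1694 + 59*I*sqrt(6)/1694) - 96 = -160913/1694 + 59*I*sqrt(6)/1694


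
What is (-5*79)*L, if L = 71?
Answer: -28045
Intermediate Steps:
(-5*79)*L = -5*79*71 = -395*71 = -28045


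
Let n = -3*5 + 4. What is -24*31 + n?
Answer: -755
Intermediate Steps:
n = -11 (n = -15 + 4 = -11)
-24*31 + n = -24*31 - 11 = -744 - 11 = -755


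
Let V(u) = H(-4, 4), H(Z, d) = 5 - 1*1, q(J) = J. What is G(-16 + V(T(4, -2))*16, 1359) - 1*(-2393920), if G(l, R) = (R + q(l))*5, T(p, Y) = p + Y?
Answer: 2400955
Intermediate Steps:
H(Z, d) = 4 (H(Z, d) = 5 - 1 = 4)
T(p, Y) = Y + p
V(u) = 4
G(l, R) = 5*R + 5*l (G(l, R) = (R + l)*5 = 5*R + 5*l)
G(-16 + V(T(4, -2))*16, 1359) - 1*(-2393920) = (5*1359 + 5*(-16 + 4*16)) - 1*(-2393920) = (6795 + 5*(-16 + 64)) + 2393920 = (6795 + 5*48) + 2393920 = (6795 + 240) + 2393920 = 7035 + 2393920 = 2400955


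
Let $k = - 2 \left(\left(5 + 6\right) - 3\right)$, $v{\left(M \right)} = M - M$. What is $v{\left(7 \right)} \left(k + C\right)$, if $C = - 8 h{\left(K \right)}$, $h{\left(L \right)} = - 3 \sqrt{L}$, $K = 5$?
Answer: $0$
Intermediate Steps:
$C = 24 \sqrt{5}$ ($C = - 8 \left(- 3 \sqrt{5}\right) = 24 \sqrt{5} \approx 53.666$)
$v{\left(M \right)} = 0$
$k = -16$ ($k = - 2 \left(11 - 3\right) = \left(-2\right) 8 = -16$)
$v{\left(7 \right)} \left(k + C\right) = 0 \left(-16 + 24 \sqrt{5}\right) = 0$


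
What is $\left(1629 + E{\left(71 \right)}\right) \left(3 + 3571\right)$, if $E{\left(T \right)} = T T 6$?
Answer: $113921250$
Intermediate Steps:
$E{\left(T \right)} = 6 T^{2}$ ($E{\left(T \right)} = T^{2} \cdot 6 = 6 T^{2}$)
$\left(1629 + E{\left(71 \right)}\right) \left(3 + 3571\right) = \left(1629 + 6 \cdot 71^{2}\right) \left(3 + 3571\right) = \left(1629 + 6 \cdot 5041\right) 3574 = \left(1629 + 30246\right) 3574 = 31875 \cdot 3574 = 113921250$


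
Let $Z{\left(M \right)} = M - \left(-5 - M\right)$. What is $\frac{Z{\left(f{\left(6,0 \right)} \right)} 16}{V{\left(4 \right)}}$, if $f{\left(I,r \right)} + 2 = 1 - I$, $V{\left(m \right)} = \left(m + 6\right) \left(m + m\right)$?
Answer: $- \frac{9}{5} \approx -1.8$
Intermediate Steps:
$V{\left(m \right)} = 2 m \left(6 + m\right)$ ($V{\left(m \right)} = \left(6 + m\right) 2 m = 2 m \left(6 + m\right)$)
$f{\left(I,r \right)} = -1 - I$ ($f{\left(I,r \right)} = -2 - \left(-1 + I\right) = -1 - I$)
$Z{\left(M \right)} = 5 + 2 M$ ($Z{\left(M \right)} = M + \left(5 + M\right) = 5 + 2 M$)
$\frac{Z{\left(f{\left(6,0 \right)} \right)} 16}{V{\left(4 \right)}} = \frac{\left(5 + 2 \left(-1 - 6\right)\right) 16}{2 \cdot 4 \left(6 + 4\right)} = \frac{\left(5 + 2 \left(-1 - 6\right)\right) 16}{2 \cdot 4 \cdot 10} = \frac{\left(5 + 2 \left(-7\right)\right) 16}{80} = \left(5 - 14\right) 16 \cdot \frac{1}{80} = \left(-9\right) 16 \cdot \frac{1}{80} = \left(-144\right) \frac{1}{80} = - \frac{9}{5}$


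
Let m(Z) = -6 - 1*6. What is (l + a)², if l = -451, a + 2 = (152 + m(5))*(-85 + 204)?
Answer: 262666849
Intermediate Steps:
m(Z) = -12 (m(Z) = -6 - 6 = -12)
a = 16658 (a = -2 + (152 - 12)*(-85 + 204) = -2 + 140*119 = -2 + 16660 = 16658)
(l + a)² = (-451 + 16658)² = 16207² = 262666849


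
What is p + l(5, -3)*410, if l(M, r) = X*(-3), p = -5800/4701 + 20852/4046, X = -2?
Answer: 23432181806/9510123 ≈ 2463.9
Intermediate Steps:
p = 37279226/9510123 (p = -5800*1/4701 + 20852*(1/4046) = -5800/4701 + 10426/2023 = 37279226/9510123 ≈ 3.9200)
l(M, r) = 6 (l(M, r) = -2*(-3) = 6)
p + l(5, -3)*410 = 37279226/9510123 + 6*410 = 37279226/9510123 + 2460 = 23432181806/9510123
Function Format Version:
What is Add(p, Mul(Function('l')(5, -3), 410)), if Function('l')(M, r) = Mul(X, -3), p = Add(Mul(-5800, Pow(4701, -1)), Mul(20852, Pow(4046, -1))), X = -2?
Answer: Rational(23432181806, 9510123) ≈ 2463.9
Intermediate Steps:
p = Rational(37279226, 9510123) (p = Add(Mul(-5800, Rational(1, 4701)), Mul(20852, Rational(1, 4046))) = Add(Rational(-5800, 4701), Rational(10426, 2023)) = Rational(37279226, 9510123) ≈ 3.9200)
Function('l')(M, r) = 6 (Function('l')(M, r) = Mul(-2, -3) = 6)
Add(p, Mul(Function('l')(5, -3), 410)) = Add(Rational(37279226, 9510123), Mul(6, 410)) = Add(Rational(37279226, 9510123), 2460) = Rational(23432181806, 9510123)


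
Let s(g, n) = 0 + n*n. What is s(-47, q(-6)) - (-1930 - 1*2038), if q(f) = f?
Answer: 4004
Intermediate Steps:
s(g, n) = n² (s(g, n) = 0 + n² = n²)
s(-47, q(-6)) - (-1930 - 1*2038) = (-6)² - (-1930 - 1*2038) = 36 - (-1930 - 2038) = 36 - 1*(-3968) = 36 + 3968 = 4004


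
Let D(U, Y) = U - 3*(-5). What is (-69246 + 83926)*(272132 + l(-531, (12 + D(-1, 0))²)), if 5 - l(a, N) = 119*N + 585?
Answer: 2805465440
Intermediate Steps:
D(U, Y) = 15 + U (D(U, Y) = U + 15 = 15 + U)
l(a, N) = -580 - 119*N (l(a, N) = 5 - (119*N + 585) = 5 - (585 + 119*N) = 5 + (-585 - 119*N) = -580 - 119*N)
(-69246 + 83926)*(272132 + l(-531, (12 + D(-1, 0))²)) = (-69246 + 83926)*(272132 + (-580 - 119*(12 + (15 - 1))²)) = 14680*(272132 + (-580 - 119*(12 + 14)²)) = 14680*(272132 + (-580 - 119*26²)) = 14680*(272132 + (-580 - 119*676)) = 14680*(272132 + (-580 - 80444)) = 14680*(272132 - 81024) = 14680*191108 = 2805465440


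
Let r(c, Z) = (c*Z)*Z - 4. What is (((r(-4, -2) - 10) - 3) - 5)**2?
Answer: 1444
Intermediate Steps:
r(c, Z) = -4 + c*Z**2 (r(c, Z) = (Z*c)*Z - 4 = c*Z**2 - 4 = -4 + c*Z**2)
(((r(-4, -2) - 10) - 3) - 5)**2 = ((((-4 - 4*(-2)**2) - 10) - 3) - 5)**2 = ((((-4 - 4*4) - 10) - 3) - 5)**2 = ((((-4 - 16) - 10) - 3) - 5)**2 = (((-20 - 10) - 3) - 5)**2 = ((-30 - 3) - 5)**2 = (-33 - 5)**2 = (-38)**2 = 1444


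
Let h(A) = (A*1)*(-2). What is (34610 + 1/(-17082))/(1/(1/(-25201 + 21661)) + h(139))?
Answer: -591208019/65219076 ≈ -9.0650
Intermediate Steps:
h(A) = -2*A (h(A) = A*(-2) = -2*A)
(34610 + 1/(-17082))/(1/(1/(-25201 + 21661)) + h(139)) = (34610 + 1/(-17082))/(1/(1/(-25201 + 21661)) - 2*139) = (34610 - 1/17082)/(1/(1/(-3540)) - 278) = 591208019/(17082*(1/(-1/3540) - 278)) = 591208019/(17082*(-3540 - 278)) = (591208019/17082)/(-3818) = (591208019/17082)*(-1/3818) = -591208019/65219076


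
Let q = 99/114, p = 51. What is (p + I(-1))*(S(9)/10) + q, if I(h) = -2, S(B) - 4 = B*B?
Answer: 7930/19 ≈ 417.37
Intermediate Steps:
S(B) = 4 + B**2 (S(B) = 4 + B*B = 4 + B**2)
q = 33/38 (q = 99*(1/114) = 33/38 ≈ 0.86842)
(p + I(-1))*(S(9)/10) + q = (51 - 2)*((4 + 9**2)/10) + 33/38 = 49*((4 + 81)*(1/10)) + 33/38 = 49*(85*(1/10)) + 33/38 = 49*(17/2) + 33/38 = 833/2 + 33/38 = 7930/19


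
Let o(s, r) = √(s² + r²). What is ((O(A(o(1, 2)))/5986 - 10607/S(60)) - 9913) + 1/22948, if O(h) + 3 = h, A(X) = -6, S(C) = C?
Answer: -5197502712281/515125230 ≈ -10090.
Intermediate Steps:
o(s, r) = √(r² + s²)
O(h) = -3 + h
((O(A(o(1, 2)))/5986 - 10607/S(60)) - 9913) + 1/22948 = (((-3 - 6)/5986 - 10607/60) - 9913) + 1/22948 = ((-9*1/5986 - 10607*1/60) - 9913) + 1/22948 = ((-9/5986 - 10607/60) - 9913) + 1/22948 = (-31747021/179580 - 9913) + 1/22948 = -1811923561/179580 + 1/22948 = -5197502712281/515125230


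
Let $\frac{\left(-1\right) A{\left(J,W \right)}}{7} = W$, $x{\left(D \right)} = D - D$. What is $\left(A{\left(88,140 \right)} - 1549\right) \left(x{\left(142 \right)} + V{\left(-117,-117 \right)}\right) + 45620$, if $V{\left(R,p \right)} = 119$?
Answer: $-255331$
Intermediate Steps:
$x{\left(D \right)} = 0$
$A{\left(J,W \right)} = - 7 W$
$\left(A{\left(88,140 \right)} - 1549\right) \left(x{\left(142 \right)} + V{\left(-117,-117 \right)}\right) + 45620 = \left(\left(-7\right) 140 - 1549\right) \left(0 + 119\right) + 45620 = \left(-980 - 1549\right) 119 + 45620 = \left(-2529\right) 119 + 45620 = -300951 + 45620 = -255331$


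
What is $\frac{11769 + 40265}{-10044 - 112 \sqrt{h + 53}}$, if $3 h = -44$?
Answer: $- \frac{195986061}{37650406} + \frac{364238 \sqrt{345}}{18825203} \approx -4.846$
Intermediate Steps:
$h = - \frac{44}{3}$ ($h = \frac{1}{3} \left(-44\right) = - \frac{44}{3} \approx -14.667$)
$\frac{11769 + 40265}{-10044 - 112 \sqrt{h + 53}} = \frac{11769 + 40265}{-10044 - 112 \sqrt{- \frac{44}{3} + 53}} = \frac{52034}{-10044 - 112 \sqrt{\frac{115}{3}}} = \frac{52034}{-10044 - 112 \frac{\sqrt{345}}{3}} = \frac{52034}{-10044 - \frac{112 \sqrt{345}}{3}}$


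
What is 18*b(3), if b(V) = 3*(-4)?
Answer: -216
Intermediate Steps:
b(V) = -12
18*b(3) = 18*(-12) = -216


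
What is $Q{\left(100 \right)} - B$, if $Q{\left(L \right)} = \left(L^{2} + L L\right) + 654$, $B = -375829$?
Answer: $396483$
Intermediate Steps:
$Q{\left(L \right)} = 654 + 2 L^{2}$ ($Q{\left(L \right)} = \left(L^{2} + L^{2}\right) + 654 = 2 L^{2} + 654 = 654 + 2 L^{2}$)
$Q{\left(100 \right)} - B = \left(654 + 2 \cdot 100^{2}\right) - -375829 = \left(654 + 2 \cdot 10000\right) + 375829 = \left(654 + 20000\right) + 375829 = 20654 + 375829 = 396483$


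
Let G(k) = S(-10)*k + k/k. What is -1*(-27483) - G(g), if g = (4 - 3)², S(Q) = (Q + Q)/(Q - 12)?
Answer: 302292/11 ≈ 27481.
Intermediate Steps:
S(Q) = 2*Q/(-12 + Q) (S(Q) = (2*Q)/(-12 + Q) = 2*Q/(-12 + Q))
g = 1 (g = 1² = 1)
G(k) = 1 + 10*k/11 (G(k) = (2*(-10)/(-12 - 10))*k + k/k = (2*(-10)/(-22))*k + 1 = (2*(-10)*(-1/22))*k + 1 = 10*k/11 + 1 = 1 + 10*k/11)
-1*(-27483) - G(g) = -1*(-27483) - (1 + (10/11)*1) = 27483 - (1 + 10/11) = 27483 - 1*21/11 = 27483 - 21/11 = 302292/11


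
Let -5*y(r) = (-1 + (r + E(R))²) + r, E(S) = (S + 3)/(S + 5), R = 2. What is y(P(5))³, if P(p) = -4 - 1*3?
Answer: -3680797184/14706125 ≈ -250.29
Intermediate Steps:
P(p) = -7 (P(p) = -4 - 3 = -7)
E(S) = (3 + S)/(5 + S)
y(r) = ⅕ - r/5 - (5/7 + r)²/5 (y(r) = -((-1 + (r + (3 + 2)/(5 + 2))²) + r)/5 = -((-1 + (r + 5/7)²) + r)/5 = -((-1 + (5/7 + r)²) + r)/5 = -(-1 + r + (5/7 + r)²)/5 = ⅕ - r/5 - (5/7 + r)²/5)
y(P(5))³ = (24/245 - 17/35*(-7) - ⅕*(-7)²)³ = (24/245 + 17/5 - ⅕*49)³ = (24/245 + 17/5 - 49/5)³ = (-1544/245)³ = -3680797184/14706125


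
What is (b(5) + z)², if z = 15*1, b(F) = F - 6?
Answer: 196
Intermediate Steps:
b(F) = -6 + F
z = 15
(b(5) + z)² = ((-6 + 5) + 15)² = (-1 + 15)² = 14² = 196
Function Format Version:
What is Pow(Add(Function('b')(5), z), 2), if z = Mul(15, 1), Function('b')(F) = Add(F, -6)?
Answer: 196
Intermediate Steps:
Function('b')(F) = Add(-6, F)
z = 15
Pow(Add(Function('b')(5), z), 2) = Pow(Add(Add(-6, 5), 15), 2) = Pow(Add(-1, 15), 2) = Pow(14, 2) = 196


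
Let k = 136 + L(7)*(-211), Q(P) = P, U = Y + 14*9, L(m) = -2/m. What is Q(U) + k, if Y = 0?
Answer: 2256/7 ≈ 322.29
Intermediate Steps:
U = 126 (U = 0 + 14*9 = 0 + 126 = 126)
k = 1374/7 (k = 136 - 2/7*(-211) = 136 + 422/7 = 1374/7 ≈ 196.29)
Q(U) + k = 126 + 1374/7 = 2256/7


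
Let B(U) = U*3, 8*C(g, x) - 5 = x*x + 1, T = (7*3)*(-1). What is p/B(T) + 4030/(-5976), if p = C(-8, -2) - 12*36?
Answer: 10742/1743 ≈ 6.1629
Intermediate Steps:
T = -21 (T = 21*(-1) = -21)
C(g, x) = ¾ + x²/8 (C(g, x) = 5/8 + (x*x + 1)/8 = 5/8 + (x² + 1)/8 = 5/8 + (1 + x²)/8 = 5/8 + (⅛ + x²/8) = ¾ + x²/8)
B(U) = 3*U
p = -1723/4 (p = (¾ + (⅛)*(-2)²) - 12*36 = (¾ + (⅛)*4) - 432 = (¾ + ½) - 432 = 5/4 - 432 = -1723/4 ≈ -430.75)
p/B(T) + 4030/(-5976) = -1723/(4*(3*(-21))) + 4030/(-5976) = -1723/4/(-63) + 4030*(-1/5976) = -1723/4*(-1/63) - 2015/2988 = 1723/252 - 2015/2988 = 10742/1743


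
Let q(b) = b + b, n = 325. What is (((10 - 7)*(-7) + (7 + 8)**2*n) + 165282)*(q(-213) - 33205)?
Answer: -8017159566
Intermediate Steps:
q(b) = 2*b
(((10 - 7)*(-7) + (7 + 8)**2*n) + 165282)*(q(-213) - 33205) = (((10 - 7)*(-7) + (7 + 8)**2*325) + 165282)*(2*(-213) - 33205) = ((3*(-7) + 15**2*325) + 165282)*(-426 - 33205) = ((-21 + 225*325) + 165282)*(-33631) = ((-21 + 73125) + 165282)*(-33631) = (73104 + 165282)*(-33631) = 238386*(-33631) = -8017159566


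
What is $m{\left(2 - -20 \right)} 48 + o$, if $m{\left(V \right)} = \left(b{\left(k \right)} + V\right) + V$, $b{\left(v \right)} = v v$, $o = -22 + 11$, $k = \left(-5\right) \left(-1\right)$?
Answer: $3301$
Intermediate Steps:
$k = 5$
$o = -11$
$b{\left(v \right)} = v^{2}$
$m{\left(V \right)} = 25 + 2 V$ ($m{\left(V \right)} = \left(5^{2} + V\right) + V = \left(25 + V\right) + V = 25 + 2 V$)
$m{\left(2 - -20 \right)} 48 + o = \left(25 + 2 \left(2 - -20\right)\right) 48 - 11 = \left(25 + 2 \left(2 + 20\right)\right) 48 - 11 = \left(25 + 2 \cdot 22\right) 48 - 11 = \left(25 + 44\right) 48 - 11 = 69 \cdot 48 - 11 = 3312 - 11 = 3301$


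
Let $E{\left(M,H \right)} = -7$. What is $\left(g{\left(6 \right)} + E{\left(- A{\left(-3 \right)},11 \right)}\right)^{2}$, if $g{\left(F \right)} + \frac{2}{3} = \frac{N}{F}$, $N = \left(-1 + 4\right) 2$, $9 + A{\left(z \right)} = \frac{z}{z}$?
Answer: $\frac{400}{9} \approx 44.444$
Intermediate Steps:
$A{\left(z \right)} = -8$ ($A{\left(z \right)} = -9 + \frac{z}{z} = -9 + 1 = -8$)
$N = 6$ ($N = 3 \cdot 2 = 6$)
$g{\left(F \right)} = - \frac{2}{3} + \frac{6}{F}$
$\left(g{\left(6 \right)} + E{\left(- A{\left(-3 \right)},11 \right)}\right)^{2} = \left(\left(- \frac{2}{3} + \frac{6}{6}\right) - 7\right)^{2} = \left(\left(- \frac{2}{3} + 6 \cdot \frac{1}{6}\right) - 7\right)^{2} = \left(\left(- \frac{2}{3} + 1\right) - 7\right)^{2} = \left(\frac{1}{3} - 7\right)^{2} = \left(- \frac{20}{3}\right)^{2} = \frac{400}{9}$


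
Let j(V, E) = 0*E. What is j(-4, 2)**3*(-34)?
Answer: 0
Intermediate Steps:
j(V, E) = 0
j(-4, 2)**3*(-34) = 0**3*(-34) = 0*(-34) = 0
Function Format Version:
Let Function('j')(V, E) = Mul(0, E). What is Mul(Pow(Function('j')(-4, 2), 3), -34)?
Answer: 0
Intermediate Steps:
Function('j')(V, E) = 0
Mul(Pow(Function('j')(-4, 2), 3), -34) = Mul(Pow(0, 3), -34) = Mul(0, -34) = 0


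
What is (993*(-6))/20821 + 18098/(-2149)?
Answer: -389622200/44744329 ≈ -8.7077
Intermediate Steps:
(993*(-6))/20821 + 18098/(-2149) = -5958*1/20821 + 18098*(-1/2149) = -5958/20821 - 18098/2149 = -389622200/44744329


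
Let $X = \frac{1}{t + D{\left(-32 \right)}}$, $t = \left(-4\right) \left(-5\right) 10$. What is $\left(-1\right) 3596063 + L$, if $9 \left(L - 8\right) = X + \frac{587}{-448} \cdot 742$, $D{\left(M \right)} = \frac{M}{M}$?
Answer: $- \frac{208174685119}{57888} \approx -3.5962 \cdot 10^{6}$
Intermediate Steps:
$D{\left(M \right)} = 1$
$t = 200$ ($t = 20 \cdot 10 = 200$)
$X = \frac{1}{201}$ ($X = \frac{1}{200 + 1} = \frac{1}{201} \approx 0.0049751$)
$L = - \frac{5790175}{57888}$ ($L = 8 + \frac{\frac{1}{201} + \frac{587}{-448} \cdot 742}{9} = 8 + \frac{\frac{1}{201} + 587 \left(- \frac{1}{448}\right) 742}{9} = 8 + \frac{\frac{1}{201} - \frac{31111}{32}}{9} = 8 + \frac{1}{9} \left(- \frac{6253279}{6432}\right) = 8 - \frac{6253279}{57888} = - \frac{5790175}{57888} \approx -100.02$)
$\left(-1\right) 3596063 + L = \left(-1\right) 3596063 - \frac{5790175}{57888} = -3596063 - \frac{5790175}{57888} = - \frac{208174685119}{57888}$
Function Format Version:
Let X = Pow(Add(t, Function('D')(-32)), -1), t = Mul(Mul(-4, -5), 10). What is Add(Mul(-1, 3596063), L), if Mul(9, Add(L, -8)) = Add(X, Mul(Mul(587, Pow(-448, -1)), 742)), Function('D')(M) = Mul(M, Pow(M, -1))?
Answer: Rational(-208174685119, 57888) ≈ -3.5962e+6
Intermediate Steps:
Function('D')(M) = 1
t = 200 (t = Mul(20, 10) = 200)
X = Rational(1, 201) (X = Pow(Add(200, 1), -1) = Pow(201, -1) = Rational(1, 201) ≈ 0.0049751)
L = Rational(-5790175, 57888) (L = Add(8, Mul(Rational(1, 9), Add(Rational(1, 201), Mul(Mul(587, Pow(-448, -1)), 742)))) = Add(8, Mul(Rational(1, 9), Add(Rational(1, 201), Mul(Mul(587, Rational(-1, 448)), 742)))) = Add(8, Mul(Rational(1, 9), Add(Rational(1, 201), Mul(Rational(-587, 448), 742)))) = Add(8, Mul(Rational(1, 9), Add(Rational(1, 201), Rational(-31111, 32)))) = Add(8, Mul(Rational(1, 9), Rational(-6253279, 6432))) = Add(8, Rational(-6253279, 57888)) = Rational(-5790175, 57888) ≈ -100.02)
Add(Mul(-1, 3596063), L) = Add(Mul(-1, 3596063), Rational(-5790175, 57888)) = Add(-3596063, Rational(-5790175, 57888)) = Rational(-208174685119, 57888)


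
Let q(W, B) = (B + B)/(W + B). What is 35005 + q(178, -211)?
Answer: 1155587/33 ≈ 35018.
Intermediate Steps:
q(W, B) = 2*B/(B + W) (q(W, B) = (2*B)/(B + W) = 2*B/(B + W))
35005 + q(178, -211) = 35005 + 2*(-211)/(-211 + 178) = 35005 + 2*(-211)/(-33) = 35005 + 2*(-211)*(-1/33) = 35005 + 422/33 = 1155587/33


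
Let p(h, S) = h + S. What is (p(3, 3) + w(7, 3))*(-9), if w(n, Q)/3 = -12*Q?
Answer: 918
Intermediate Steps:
p(h, S) = S + h
w(n, Q) = -36*Q (w(n, Q) = 3*(-12*Q) = -36*Q)
(p(3, 3) + w(7, 3))*(-9) = ((3 + 3) - 36*3)*(-9) = (6 - 108)*(-9) = -102*(-9) = 918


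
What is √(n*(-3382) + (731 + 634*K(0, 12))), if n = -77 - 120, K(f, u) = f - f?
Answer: √666985 ≈ 816.69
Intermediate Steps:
K(f, u) = 0
n = -197
√(n*(-3382) + (731 + 634*K(0, 12))) = √(-197*(-3382) + (731 + 634*0)) = √(666254 + (731 + 0)) = √(666254 + 731) = √666985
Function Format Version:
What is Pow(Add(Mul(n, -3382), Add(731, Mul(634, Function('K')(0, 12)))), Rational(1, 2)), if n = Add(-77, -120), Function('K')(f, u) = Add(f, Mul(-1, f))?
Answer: Pow(666985, Rational(1, 2)) ≈ 816.69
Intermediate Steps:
Function('K')(f, u) = 0
n = -197
Pow(Add(Mul(n, -3382), Add(731, Mul(634, Function('K')(0, 12)))), Rational(1, 2)) = Pow(Add(Mul(-197, -3382), Add(731, Mul(634, 0))), Rational(1, 2)) = Pow(Add(666254, Add(731, 0)), Rational(1, 2)) = Pow(Add(666254, 731), Rational(1, 2)) = Pow(666985, Rational(1, 2))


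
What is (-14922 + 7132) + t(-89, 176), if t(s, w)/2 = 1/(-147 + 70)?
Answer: -599832/77 ≈ -7790.0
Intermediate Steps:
t(s, w) = -2/77 (t(s, w) = 2/(-147 + 70) = 2/(-77) = 2*(-1/77) = -2/77)
(-14922 + 7132) + t(-89, 176) = (-14922 + 7132) - 2/77 = -7790 - 2/77 = -599832/77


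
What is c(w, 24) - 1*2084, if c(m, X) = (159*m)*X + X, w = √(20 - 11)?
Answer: 9388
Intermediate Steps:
w = 3 (w = √9 = 3)
c(m, X) = X + 159*X*m (c(m, X) = 159*X*m + X = X + 159*X*m)
c(w, 24) - 1*2084 = 24*(1 + 159*3) - 1*2084 = 24*(1 + 477) - 2084 = 24*478 - 2084 = 11472 - 2084 = 9388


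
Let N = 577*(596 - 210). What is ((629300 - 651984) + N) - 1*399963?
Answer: -199925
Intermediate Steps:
N = 222722 (N = 577*386 = 222722)
((629300 - 651984) + N) - 1*399963 = ((629300 - 651984) + 222722) - 1*399963 = (-22684 + 222722) - 399963 = 200038 - 399963 = -199925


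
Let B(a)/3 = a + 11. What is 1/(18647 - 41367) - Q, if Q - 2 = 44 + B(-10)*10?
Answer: -1726721/22720 ≈ -76.000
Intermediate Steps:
B(a) = 33 + 3*a (B(a) = 3*(a + 11) = 3*(11 + a) = 33 + 3*a)
Q = 76 (Q = 2 + (44 + (33 + 3*(-10))*10) = 2 + (44 + (33 - 30)*10) = 2 + (44 + 3*10) = 2 + (44 + 30) = 2 + 74 = 76)
1/(18647 - 41367) - Q = 1/(18647 - 41367) - 1*76 = 1/(-22720) - 76 = -1/22720 - 76 = -1726721/22720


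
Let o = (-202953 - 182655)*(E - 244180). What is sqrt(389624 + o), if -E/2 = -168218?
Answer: 2*I*sqrt(8893565506) ≈ 1.8861e+5*I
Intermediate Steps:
E = 336436 (E = -2*(-168218) = 336436)
o = -35574651648 (o = (-202953 - 182655)*(336436 - 244180) = -385608*92256 = -35574651648)
sqrt(389624 + o) = sqrt(389624 - 35574651648) = sqrt(-35574262024) = 2*I*sqrt(8893565506)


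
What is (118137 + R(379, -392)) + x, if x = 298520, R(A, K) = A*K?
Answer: 268089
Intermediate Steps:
(118137 + R(379, -392)) + x = (118137 + 379*(-392)) + 298520 = (118137 - 148568) + 298520 = -30431 + 298520 = 268089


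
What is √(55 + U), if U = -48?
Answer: √7 ≈ 2.6458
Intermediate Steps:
√(55 + U) = √(55 - 48) = √7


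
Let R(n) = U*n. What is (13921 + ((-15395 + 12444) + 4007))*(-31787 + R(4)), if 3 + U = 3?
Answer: -476073899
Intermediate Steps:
U = 0 (U = -3 + 3 = 0)
R(n) = 0 (R(n) = 0*n = 0)
(13921 + ((-15395 + 12444) + 4007))*(-31787 + R(4)) = (13921 + ((-15395 + 12444) + 4007))*(-31787 + 0) = (13921 + (-2951 + 4007))*(-31787) = (13921 + 1056)*(-31787) = 14977*(-31787) = -476073899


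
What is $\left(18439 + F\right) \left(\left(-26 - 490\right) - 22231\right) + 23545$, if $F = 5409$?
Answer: $-542446911$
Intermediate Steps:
$\left(18439 + F\right) \left(\left(-26 - 490\right) - 22231\right) + 23545 = \left(18439 + 5409\right) \left(\left(-26 - 490\right) - 22231\right) + 23545 = 23848 \left(\left(-26 - 490\right) - 22231\right) + 23545 = 23848 \left(-516 - 22231\right) + 23545 = 23848 \left(-22747\right) + 23545 = -542470456 + 23545 = -542446911$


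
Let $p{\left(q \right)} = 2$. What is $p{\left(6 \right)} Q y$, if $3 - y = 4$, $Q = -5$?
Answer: $10$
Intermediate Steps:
$y = -1$ ($y = 3 - 4 = -1$)
$p{\left(6 \right)} Q y = 2 \left(-5\right) \left(-1\right) = \left(-10\right) \left(-1\right) = 10$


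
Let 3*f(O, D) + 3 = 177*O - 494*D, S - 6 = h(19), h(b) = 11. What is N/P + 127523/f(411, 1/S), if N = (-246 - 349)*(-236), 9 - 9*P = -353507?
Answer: 965344791597/109250054366 ≈ 8.8361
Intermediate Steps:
P = 353516/9 (P = 1 - ⅑*(-353507) = 1 + 353507/9 = 353516/9 ≈ 39280.)
S = 17 (S = 6 + 11 = 17)
N = 140420 (N = -595*(-236) = 140420)
f(O, D) = -1 + 59*O - 494*D/3 (f(O, D) = -1 + (177*O - 494*D)/3 = -1 + (-494*D + 177*O)/3 = -1 + (59*O - 494*D/3) = -1 + 59*O - 494*D/3)
N/P + 127523/f(411, 1/S) = 140420/(353516/9) + 127523/(-1 + 59*411 - 494/3/17) = 140420*(9/353516) + 127523/(-1 + 24249 - 494/3*1/17) = 315945/88379 + 127523/(-1 + 24249 - 494/51) = 315945/88379 + 127523/(1236154/51) = 315945/88379 + 127523*(51/1236154) = 315945/88379 + 6503673/1236154 = 965344791597/109250054366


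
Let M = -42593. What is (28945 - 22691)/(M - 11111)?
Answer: -3127/26852 ≈ -0.11645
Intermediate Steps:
(28945 - 22691)/(M - 11111) = (28945 - 22691)/(-42593 - 11111) = 6254/(-53704) = 6254*(-1/53704) = -3127/26852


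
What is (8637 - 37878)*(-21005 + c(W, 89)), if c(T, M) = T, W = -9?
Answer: 614470374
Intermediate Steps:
(8637 - 37878)*(-21005 + c(W, 89)) = (8637 - 37878)*(-21005 - 9) = -29241*(-21014) = 614470374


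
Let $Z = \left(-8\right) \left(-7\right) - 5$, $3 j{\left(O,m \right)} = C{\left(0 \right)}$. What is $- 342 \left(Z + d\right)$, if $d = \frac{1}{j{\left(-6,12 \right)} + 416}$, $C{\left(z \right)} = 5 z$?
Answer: $- \frac{3628107}{208} \approx -17443.0$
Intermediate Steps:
$j{\left(O,m \right)} = 0$ ($j{\left(O,m \right)} = \frac{5 \cdot 0}{3} = \frac{1}{3} \cdot 0 = 0$)
$d = \frac{1}{416}$ ($d = \frac{1}{0 + 416} = \frac{1}{416} \approx 0.0024038$)
$Z = 51$ ($Z = 56 - 5 = 51$)
$- 342 \left(Z + d\right) = - 342 \left(51 + \frac{1}{416}\right) = \left(-342\right) \frac{21217}{416} = - \frac{3628107}{208}$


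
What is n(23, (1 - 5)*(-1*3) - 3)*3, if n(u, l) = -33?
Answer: -99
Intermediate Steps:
n(23, (1 - 5)*(-1*3) - 3)*3 = -33*3 = -99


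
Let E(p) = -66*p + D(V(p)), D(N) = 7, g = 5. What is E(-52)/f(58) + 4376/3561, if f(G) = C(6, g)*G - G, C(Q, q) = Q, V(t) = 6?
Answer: 13515319/1032690 ≈ 13.087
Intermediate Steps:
E(p) = 7 - 66*p (E(p) = -66*p + 7 = 7 - 66*p)
f(G) = 5*G (f(G) = 6*G - G = 5*G)
E(-52)/f(58) + 4376/3561 = (7 - 66*(-52))/((5*58)) + 4376/3561 = (7 + 3432)/290 + 4376*(1/3561) = 3439*(1/290) + 4376/3561 = 3439/290 + 4376/3561 = 13515319/1032690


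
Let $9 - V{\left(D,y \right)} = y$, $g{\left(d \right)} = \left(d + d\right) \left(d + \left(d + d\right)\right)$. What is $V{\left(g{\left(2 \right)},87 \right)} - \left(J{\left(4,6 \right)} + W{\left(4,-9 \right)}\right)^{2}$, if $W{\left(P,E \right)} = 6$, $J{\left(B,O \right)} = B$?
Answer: $-178$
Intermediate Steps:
$g{\left(d \right)} = 6 d^{2}$ ($g{\left(d \right)} = 2 d \left(d + 2 d\right) = 2 d 3 d = 6 d^{2}$)
$V{\left(D,y \right)} = 9 - y$
$V{\left(g{\left(2 \right)},87 \right)} - \left(J{\left(4,6 \right)} + W{\left(4,-9 \right)}\right)^{2} = \left(9 - 87\right) - \left(4 + 6\right)^{2} = \left(9 - 87\right) - 10^{2} = -78 - 100 = -178$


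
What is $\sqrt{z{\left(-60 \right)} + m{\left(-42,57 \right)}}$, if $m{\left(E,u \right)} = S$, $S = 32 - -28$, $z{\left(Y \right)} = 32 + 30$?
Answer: $\sqrt{122} \approx 11.045$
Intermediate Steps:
$z{\left(Y \right)} = 62$
$S = 60$ ($S = 32 + 28 = 60$)
$m{\left(E,u \right)} = 60$
$\sqrt{z{\left(-60 \right)} + m{\left(-42,57 \right)}} = \sqrt{62 + 60} = \sqrt{122}$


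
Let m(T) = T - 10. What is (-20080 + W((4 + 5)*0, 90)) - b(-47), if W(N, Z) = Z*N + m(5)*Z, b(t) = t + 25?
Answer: -20508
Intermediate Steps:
m(T) = -10 + T
b(t) = 25 + t
W(N, Z) = -5*Z + N*Z (W(N, Z) = Z*N + (-10 + 5)*Z = N*Z - 5*Z = -5*Z + N*Z)
(-20080 + W((4 + 5)*0, 90)) - b(-47) = (-20080 + 90*(-5 + (4 + 5)*0)) - (25 - 47) = (-20080 + 90*(-5 + 9*0)) - 1*(-22) = (-20080 + 90*(-5 + 0)) + 22 = (-20080 + 90*(-5)) + 22 = (-20080 - 450) + 22 = -20530 + 22 = -20508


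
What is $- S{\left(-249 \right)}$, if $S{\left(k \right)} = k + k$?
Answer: $498$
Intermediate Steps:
$S{\left(k \right)} = 2 k$
$- S{\left(-249 \right)} = - 2 \left(-249\right) = \left(-1\right) \left(-498\right) = 498$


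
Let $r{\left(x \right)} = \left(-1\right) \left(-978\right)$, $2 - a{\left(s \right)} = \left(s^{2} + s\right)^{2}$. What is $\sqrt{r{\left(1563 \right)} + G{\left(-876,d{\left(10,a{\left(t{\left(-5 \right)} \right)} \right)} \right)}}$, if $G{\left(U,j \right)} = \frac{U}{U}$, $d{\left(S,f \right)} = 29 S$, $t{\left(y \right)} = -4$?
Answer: $\sqrt{979} \approx 31.289$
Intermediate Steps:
$a{\left(s \right)} = 2 - \left(s + s^{2}\right)^{2}$ ($a{\left(s \right)} = 2 - \left(s^{2} + s\right)^{2} = 2 - \left(s + s^{2}\right)^{2}$)
$r{\left(x \right)} = 978$
$G{\left(U,j \right)} = 1$
$\sqrt{r{\left(1563 \right)} + G{\left(-876,d{\left(10,a{\left(t{\left(-5 \right)} \right)} \right)} \right)}} = \sqrt{978 + 1} = \sqrt{979}$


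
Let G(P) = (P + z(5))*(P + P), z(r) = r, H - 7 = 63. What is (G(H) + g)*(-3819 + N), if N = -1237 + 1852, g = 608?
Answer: -35590032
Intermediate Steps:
H = 70 (H = 7 + 63 = 70)
G(P) = 2*P*(5 + P) (G(P) = (P + 5)*(P + P) = (5 + P)*(2*P) = 2*P*(5 + P))
N = 615
(G(H) + g)*(-3819 + N) = (2*70*(5 + 70) + 608)*(-3819 + 615) = (2*70*75 + 608)*(-3204) = (10500 + 608)*(-3204) = 11108*(-3204) = -35590032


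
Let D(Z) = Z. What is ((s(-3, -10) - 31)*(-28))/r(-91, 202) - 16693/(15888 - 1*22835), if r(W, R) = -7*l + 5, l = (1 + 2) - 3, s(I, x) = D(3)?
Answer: 5529913/34735 ≈ 159.20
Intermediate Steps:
s(I, x) = 3
l = 0 (l = 3 - 3 = 0)
r(W, R) = 5 (r(W, R) = -7*0 + 5 = 0 + 5 = 5)
((s(-3, -10) - 31)*(-28))/r(-91, 202) - 16693/(15888 - 1*22835) = ((3 - 31)*(-28))/5 - 16693/(15888 - 1*22835) = -28*(-28)*(1/5) - 16693/(15888 - 22835) = 784*(1/5) - 16693/(-6947) = 784/5 - 16693*(-1/6947) = 784/5 + 16693/6947 = 5529913/34735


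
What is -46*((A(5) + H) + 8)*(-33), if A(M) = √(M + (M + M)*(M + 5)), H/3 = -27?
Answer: -110814 + 1518*√105 ≈ -95259.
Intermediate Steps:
H = -81 (H = 3*(-27) = -81)
A(M) = √(M + 2*M*(5 + M)) (A(M) = √(M + (2*M)*(5 + M)) = √(M + 2*M*(5 + M)))
-46*((A(5) + H) + 8)*(-33) = -46*((√(5*(11 + 2*5)) - 81) + 8)*(-33) = -46*((√(5*(11 + 10)) - 81) + 8)*(-33) = -46*((√(5*21) - 81) + 8)*(-33) = -46*((√105 - 81) + 8)*(-33) = -46*((-81 + √105) + 8)*(-33) = -46*(-73 + √105)*(-33) = (3358 - 46*√105)*(-33) = -110814 + 1518*√105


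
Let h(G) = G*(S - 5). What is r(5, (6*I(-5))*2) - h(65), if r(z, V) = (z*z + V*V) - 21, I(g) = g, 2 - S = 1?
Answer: 3864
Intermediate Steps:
S = 1 (S = 2 - 1*1 = 2 - 1 = 1)
h(G) = -4*G (h(G) = G*(1 - 5) = G*(-4) = -4*G)
r(z, V) = -21 + V² + z² (r(z, V) = (z² + V²) - 21 = (V² + z²) - 21 = -21 + V² + z²)
r(5, (6*I(-5))*2) - h(65) = (-21 + ((6*(-5))*2)² + 5²) - (-4)*65 = (-21 + (-30*2)² + 25) - 1*(-260) = (-21 + (-60)² + 25) + 260 = (-21 + 3600 + 25) + 260 = 3604 + 260 = 3864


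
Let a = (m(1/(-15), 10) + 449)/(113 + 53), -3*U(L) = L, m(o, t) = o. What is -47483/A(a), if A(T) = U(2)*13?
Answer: 142449/26 ≈ 5478.8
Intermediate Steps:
U(L) = -L/3
a = 3367/1245 (a = (1/(-15) + 449)/(113 + 53) = (-1/15 + 449)/166 = (6734/15)*(1/166) = 3367/1245 ≈ 2.7044)
A(T) = -26/3 (A(T) = -⅓*2*13 = -⅔*13 = -26/3)
-47483/A(a) = -47483/(-26/3) = -47483*(-3/26) = 142449/26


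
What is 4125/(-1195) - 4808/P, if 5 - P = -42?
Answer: -1187887/11233 ≈ -105.75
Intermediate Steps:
P = 47 (P = 5 - 1*(-42) = 5 + 42 = 47)
4125/(-1195) - 4808/P = 4125/(-1195) - 4808/47 = 4125*(-1/1195) - 4808*1/47 = -825/239 - 4808/47 = -1187887/11233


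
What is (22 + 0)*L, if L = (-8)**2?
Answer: 1408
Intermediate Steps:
L = 64
(22 + 0)*L = (22 + 0)*64 = 22*64 = 1408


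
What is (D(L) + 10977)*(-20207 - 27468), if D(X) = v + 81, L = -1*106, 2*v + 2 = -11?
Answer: -1053760525/2 ≈ -5.2688e+8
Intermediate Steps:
v = -13/2 (v = -1 + (½)*(-11) = -1 - 11/2 = -13/2 ≈ -6.5000)
L = -106
D(X) = 149/2 (D(X) = -13/2 + 81 = 149/2)
(D(L) + 10977)*(-20207 - 27468) = (149/2 + 10977)*(-20207 - 27468) = (22103/2)*(-47675) = -1053760525/2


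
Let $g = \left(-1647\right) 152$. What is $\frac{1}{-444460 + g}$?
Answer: $- \frac{1}{694804} \approx -1.4393 \cdot 10^{-6}$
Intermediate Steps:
$g = -250344$
$\frac{1}{-444460 + g} = \frac{1}{-444460 - 250344} = \frac{1}{-694804} = - \frac{1}{694804}$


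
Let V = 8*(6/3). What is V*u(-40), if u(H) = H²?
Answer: 25600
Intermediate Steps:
V = 16 (V = 8*(6*(⅓)) = 8*2 = 16)
V*u(-40) = 16*(-40)² = 16*1600 = 25600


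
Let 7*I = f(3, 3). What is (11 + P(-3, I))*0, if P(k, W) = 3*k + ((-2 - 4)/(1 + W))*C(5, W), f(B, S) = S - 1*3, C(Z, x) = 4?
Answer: 0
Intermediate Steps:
f(B, S) = -3 + S (f(B, S) = S - 3 = -3 + S)
I = 0 (I = (-3 + 3)/7 = (1/7)*0 = 0)
P(k, W) = -24/(1 + W) + 3*k (P(k, W) = 3*k + ((-2 - 4)/(1 + W))*4 = 3*k - 6/(1 + W)*4 = 3*k - 24/(1 + W) = -24/(1 + W) + 3*k)
(11 + P(-3, I))*0 = (11 + 3*(-8 - 3 + 0*(-3))/(1 + 0))*0 = (11 + 3*(-8 - 3 + 0)/1)*0 = (11 + 3*1*(-11))*0 = (11 - 33)*0 = -22*0 = 0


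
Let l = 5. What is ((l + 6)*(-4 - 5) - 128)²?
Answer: 51529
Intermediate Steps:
((l + 6)*(-4 - 5) - 128)² = ((5 + 6)*(-4 - 5) - 128)² = (11*(-9) - 128)² = (-99 - 128)² = (-227)² = 51529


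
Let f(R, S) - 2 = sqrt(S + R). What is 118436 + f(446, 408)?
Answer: 118438 + sqrt(854) ≈ 1.1847e+5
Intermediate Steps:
f(R, S) = 2 + sqrt(R + S) (f(R, S) = 2 + sqrt(S + R) = 2 + sqrt(R + S))
118436 + f(446, 408) = 118436 + (2 + sqrt(446 + 408)) = 118436 + (2 + sqrt(854)) = 118438 + sqrt(854)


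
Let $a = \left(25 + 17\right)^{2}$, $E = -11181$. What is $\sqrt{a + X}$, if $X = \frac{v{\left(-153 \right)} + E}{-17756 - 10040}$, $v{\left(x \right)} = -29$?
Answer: $\frac{\sqrt{340802266946}}{13898} \approx 42.005$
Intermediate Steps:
$X = \frac{5605}{13898}$ ($X = \frac{-29 - 11181}{-17756 - 10040} = - \frac{11210}{-27796} = \left(-11210\right) \left(- \frac{1}{27796}\right) = \frac{5605}{13898} \approx 0.4033$)
$a = 1764$ ($a = 42^{2} = 1764$)
$\sqrt{a + X} = \sqrt{1764 + \frac{5605}{13898}} = \sqrt{\frac{24521677}{13898}} = \frac{\sqrt{340802266946}}{13898}$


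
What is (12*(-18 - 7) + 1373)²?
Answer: 1151329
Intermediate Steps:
(12*(-18 - 7) + 1373)² = (12*(-25) + 1373)² = (-300 + 1373)² = 1073² = 1151329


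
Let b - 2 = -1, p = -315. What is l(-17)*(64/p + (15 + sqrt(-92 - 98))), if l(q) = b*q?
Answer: -79237/315 - 17*I*sqrt(190) ≈ -251.55 - 234.33*I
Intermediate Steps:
b = 1 (b = 2 - 1 = 1)
l(q) = q (l(q) = 1*q = q)
l(-17)*(64/p + (15 + sqrt(-92 - 98))) = -17*(64/(-315) + (15 + sqrt(-92 - 98))) = -17*(64*(-1/315) + (15 + sqrt(-190))) = -17*(-64/315 + (15 + I*sqrt(190))) = -17*(4661/315 + I*sqrt(190)) = -79237/315 - 17*I*sqrt(190)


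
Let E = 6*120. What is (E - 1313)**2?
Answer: 351649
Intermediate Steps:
E = 720
(E - 1313)**2 = (720 - 1313)**2 = (-593)**2 = 351649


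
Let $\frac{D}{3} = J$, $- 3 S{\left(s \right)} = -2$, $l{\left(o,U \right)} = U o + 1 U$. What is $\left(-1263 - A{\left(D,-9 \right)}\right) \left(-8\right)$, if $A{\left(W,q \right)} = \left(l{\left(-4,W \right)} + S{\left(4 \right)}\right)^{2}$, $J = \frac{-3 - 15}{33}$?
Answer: $\frac{11274104}{1089} \approx 10353.0$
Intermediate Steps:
$l{\left(o,U \right)} = U + U o$ ($l{\left(o,U \right)} = U o + U = U + U o$)
$S{\left(s \right)} = \frac{2}{3}$ ($S{\left(s \right)} = \left(- \frac{1}{3}\right) \left(-2\right) = \frac{2}{3}$)
$J = - \frac{6}{11}$ ($J = \left(-18\right) \frac{1}{33} = - \frac{6}{11} \approx -0.54545$)
$D = - \frac{18}{11}$ ($D = 3 \left(- \frac{6}{11}\right) = - \frac{18}{11} \approx -1.6364$)
$A{\left(W,q \right)} = \left(\frac{2}{3} - 3 W\right)^{2}$ ($A{\left(W,q \right)} = \left(W \left(1 - 4\right) + \frac{2}{3}\right)^{2} = \left(W \left(-3\right) + \frac{2}{3}\right)^{2} = \left(- 3 W + \frac{2}{3}\right)^{2} = \left(\frac{2}{3} - 3 W\right)^{2}$)
$\left(-1263 - A{\left(D,-9 \right)}\right) \left(-8\right) = \left(-1263 - \frac{\left(2 - - \frac{162}{11}\right)^{2}}{9}\right) \left(-8\right) = \left(-1263 - \frac{\left(2 + \frac{162}{11}\right)^{2}}{9}\right) \left(-8\right) = \left(-1263 - \frac{\left(\frac{184}{11}\right)^{2}}{9}\right) \left(-8\right) = \left(-1263 - \frac{1}{9} \cdot \frac{33856}{121}\right) \left(-8\right) = \left(-1263 - \frac{33856}{1089}\right) \left(-8\right) = \left(- \frac{1409263}{1089}\right) \left(-8\right) = \frac{11274104}{1089}$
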